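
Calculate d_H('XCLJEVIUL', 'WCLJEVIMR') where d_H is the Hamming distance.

Differing positions: 1, 8, 9. Hamming distance = 3.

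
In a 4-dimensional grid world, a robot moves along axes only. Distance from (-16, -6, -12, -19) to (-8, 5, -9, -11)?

Σ|x_i - y_i| = |-16 - (-8)| + |-6 - 5| + |-12 - (-9)| + |-19 - (-11)| = 8 + 11 + 3 + 8 = 30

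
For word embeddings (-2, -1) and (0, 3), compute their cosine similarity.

With u = (-2, -1), v = (0, 3):
u·v = (-2)·0 + (-1)·3 = 0 + (-3) = -3.
|u| = √((-2)² + (-1)²) = √5, |v| = √(0² + 3²) = √9, so |u||v| = √(5·9) = √45.
cos θ = (u·v)/(|u||v|) = -3/√45 ≈ -0.4472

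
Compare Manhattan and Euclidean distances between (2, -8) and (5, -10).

L1 = |2 - 5| + |-8 - (-10)| = 3 + 2 = 5
L2 = √(3² + 2²) = √13 ≈ 3.6056
L1 ≥ L2 always (equality iff movement is along one axis); L1 > L2 here.
Ratio L1/L2 = 5/√13 ≈ 1.3868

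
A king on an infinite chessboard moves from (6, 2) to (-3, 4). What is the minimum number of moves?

max(|x_i - y_i|) = max(|6 - (-3)|, |2 - 4|) = max(9, 2) = 9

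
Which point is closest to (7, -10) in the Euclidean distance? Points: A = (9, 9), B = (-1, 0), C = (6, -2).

Distances: d(A) ≈ 19.105, d(B) ≈ 12.8062, d(C) ≈ 8.0623. Nearest: C = (6, -2) with distance 8.0623.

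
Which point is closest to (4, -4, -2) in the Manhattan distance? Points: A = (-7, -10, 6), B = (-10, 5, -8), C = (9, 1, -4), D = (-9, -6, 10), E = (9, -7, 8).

Distances: d(A) = 25, d(B) = 29, d(C) = 12, d(D) = 27, d(E) = 18. Nearest: C = (9, 1, -4) with distance 12.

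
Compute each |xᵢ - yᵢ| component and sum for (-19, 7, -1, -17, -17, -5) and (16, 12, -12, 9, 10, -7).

Σ|x_i - y_i| = |-19 - 16| + |7 - 12| + |-1 - (-12)| + |-17 - 9| + |-17 - 10| + |-5 - (-7)| = 35 + 5 + 11 + 26 + 27 + 2 = 106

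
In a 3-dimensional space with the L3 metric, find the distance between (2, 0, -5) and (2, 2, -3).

(Σ|x_i - y_i|^3)^(1/3) = (|2 - 2|^3 + |0 - 2|^3 + |-5 - (-3)|^3)^(1/3)
= (0^3 + 2^3 + 2^3)^(1/3) = (0 + 8 + 8)^(1/3) = (16)^(1/3) ≈ 2.5198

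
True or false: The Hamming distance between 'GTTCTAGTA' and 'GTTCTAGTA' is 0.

Differing positions: none. Hamming distance = 0, so the claim is true.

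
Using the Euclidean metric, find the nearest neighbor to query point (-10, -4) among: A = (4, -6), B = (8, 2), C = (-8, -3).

Distances: d(A) ≈ 14.1421, d(B) ≈ 18.9737, d(C) ≈ 2.2361. Nearest: C = (-8, -3) with distance 2.2361.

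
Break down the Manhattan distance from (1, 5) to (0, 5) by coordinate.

Σ|x_i - y_i| = |1 - 0| + |5 - 5| = 1 + 0 = 1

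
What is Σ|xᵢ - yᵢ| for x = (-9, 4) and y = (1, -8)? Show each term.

Σ|x_i - y_i| = |-9 - 1| + |4 - (-8)| = 10 + 12 = 22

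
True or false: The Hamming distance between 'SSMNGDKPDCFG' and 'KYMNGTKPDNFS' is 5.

Differing positions: 1, 2, 6, 10, 12. Hamming distance = 5, so the claim is true.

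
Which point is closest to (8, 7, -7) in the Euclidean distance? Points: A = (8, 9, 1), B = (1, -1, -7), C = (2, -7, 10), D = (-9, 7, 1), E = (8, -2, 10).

Distances: d(A) ≈ 8.2462, d(B) ≈ 10.6301, d(C) ≈ 22.8254, d(D) ≈ 18.7883, d(E) ≈ 19.2354. Nearest: A = (8, 9, 1) with distance 8.2462.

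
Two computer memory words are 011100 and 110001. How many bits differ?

Differing positions: 1, 3, 4, 6. Hamming distance = 4.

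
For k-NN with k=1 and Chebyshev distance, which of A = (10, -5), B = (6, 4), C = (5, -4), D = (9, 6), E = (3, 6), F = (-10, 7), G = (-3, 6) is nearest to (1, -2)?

Distances: d(A) = 9, d(B) = 6, d(C) = 4, d(D) = 8, d(E) = 8, d(F) = 11, d(G) = 8. Nearest: C = (5, -4) with distance 4.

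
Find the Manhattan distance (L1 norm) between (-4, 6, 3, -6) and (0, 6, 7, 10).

Σ|x_i - y_i| = |-4 - 0| + |6 - 6| + |3 - 7| + |-6 - 10| = 4 + 0 + 4 + 16 = 24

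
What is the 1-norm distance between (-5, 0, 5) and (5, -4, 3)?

Σ|x_i - y_i| = |-5 - 5| + |0 - (-4)| + |5 - 3| = 10 + 4 + 2 = 16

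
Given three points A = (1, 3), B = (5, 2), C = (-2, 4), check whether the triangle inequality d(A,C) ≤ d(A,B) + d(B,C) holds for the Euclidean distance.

d(A,B) = √(4² + 1²) = √17 ≈ 4.1231, d(B,C) = √(7² + 2²) = √53 ≈ 7.2801, d(A,C) = √(3² + 1²) = √10 ≈ 3.1623.
d(A,C) ≈ 3.1623 ≤ 4.1231 + 7.2801 = 11.4032. Triangle inequality is satisfied.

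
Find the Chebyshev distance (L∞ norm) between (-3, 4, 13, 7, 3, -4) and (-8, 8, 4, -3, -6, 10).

max(|x_i - y_i|) = max(|-3 - (-8)|, |4 - 8|, |13 - 4|, |7 - (-3)|, |3 - (-6)|, |-4 - 10|) = max(5, 4, 9, 10, 9, 14) = 14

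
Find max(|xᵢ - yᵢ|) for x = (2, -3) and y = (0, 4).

max(|x_i - y_i|) = max(|2 - 0|, |-3 - 4|) = max(2, 7) = 7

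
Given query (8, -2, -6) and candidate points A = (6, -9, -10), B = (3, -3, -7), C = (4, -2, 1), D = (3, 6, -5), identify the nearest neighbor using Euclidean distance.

Distances: d(A) ≈ 8.3066, d(B) ≈ 5.1962, d(C) ≈ 8.0623, d(D) ≈ 9.4868. Nearest: B = (3, -3, -7) with distance 5.1962.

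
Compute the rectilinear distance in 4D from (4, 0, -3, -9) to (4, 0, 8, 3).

Σ|x_i - y_i| = |4 - 4| + |0 - 0| + |-3 - 8| + |-9 - 3| = 0 + 0 + 11 + 12 = 23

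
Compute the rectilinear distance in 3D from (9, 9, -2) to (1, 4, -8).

Σ|x_i - y_i| = |9 - 1| + |9 - 4| + |-2 - (-8)| = 8 + 5 + 6 = 19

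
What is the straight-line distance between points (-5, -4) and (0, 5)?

√(Σ(x_i - y_i)²) = √((-5 - 0)² + (-4 - 5)²)
= √((-5)² + (-9)²) = √(25 + 81) = √106 ≈ 10.2956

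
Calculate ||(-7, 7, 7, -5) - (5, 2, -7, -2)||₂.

√(Σ(x_i - y_i)²) = √((-7 - 5)² + (7 - 2)² + (7 - (-7))² + (-5 - (-2))²)
= √((-12)² + 5² + 14² + (-3)²) = √(144 + 25 + 196 + 9) = √374 ≈ 19.3391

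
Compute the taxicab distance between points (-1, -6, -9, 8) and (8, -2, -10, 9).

Σ|x_i - y_i| = |-1 - 8| + |-6 - (-2)| + |-9 - (-10)| + |8 - 9| = 9 + 4 + 1 + 1 = 15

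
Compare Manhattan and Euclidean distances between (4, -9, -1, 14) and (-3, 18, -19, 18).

L1 = |4 - (-3)| + |-9 - 18| + |-1 - (-19)| + |14 - 18| = 7 + 27 + 18 + 4 = 56
L2 = √(7² + 27² + 18² + 4²) = √1118 ≈ 33.4365
L1 ≥ L2 always (equality iff movement is along one axis); L1 > L2 here.
Ratio L1/L2 = 56/√1118 ≈ 1.6748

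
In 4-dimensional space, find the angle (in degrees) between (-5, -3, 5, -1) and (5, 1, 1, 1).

With u = (-5, -3, 5, -1), v = (5, 1, 1, 1):
u·v = (-5)·5 + (-3)·1 + 5·1 + (-1)·1 = (-25) + (-3) + 5 + (-1) = -24.
|u| = √((-5)² + (-3)² + 5² + (-1)²) = √60, |v| = √(5² + 1² + 1² + 1²) = √28, so |u||v| = √(60·28) = √1680.
cos θ = (u·v)/(|u||v|) = -24/√1680 ≈ -0.58554
θ = arccos(-0.58554) ≈ 125.84°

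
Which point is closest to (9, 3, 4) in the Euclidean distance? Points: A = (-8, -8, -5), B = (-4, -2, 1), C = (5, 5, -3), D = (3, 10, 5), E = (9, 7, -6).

Distances: d(A) ≈ 22.1585, d(B) ≈ 14.2478, d(C) ≈ 8.3066, d(D) ≈ 9.2736, d(E) ≈ 10.7703. Nearest: C = (5, 5, -3) with distance 8.3066.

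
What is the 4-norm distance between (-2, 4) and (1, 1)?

(Σ|x_i - y_i|^4)^(1/4) = (|-2 - 1|^4 + |4 - 1|^4)^(1/4)
= (3^4 + 3^4)^(1/4) = (81 + 81)^(1/4) = (162)^(1/4) ≈ 3.5676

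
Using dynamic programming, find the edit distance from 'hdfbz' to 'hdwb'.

Let D[i][j] be the edit distance between the first i characters of 'hdfbz' and the first j characters of 'hdwb', with D[i][0] = i, D[0][j] = j, and D[i][j] = D[i-1][j-1] if the characters match, else 1 + min(D[i-1][j], D[i][j-1], D[i-1][j-1]). Filling the table (rows: prefixes of 'hdfbz', columns: prefixes of 'hdwb'):
     ε  h  d  w  b
  ε  0  1  2  3  4
  h  1  0  1  2  3
  d  2  1  0  1  2
  f  3  2  1  1  2
  b  4  3  2  2  1
  z  5  4  3  3  2
The bottom-right entry gives D[5][4] = 2, so no sequence of fewer than 2 edits works. Backtracking through the table gives one optimal edit sequence (2 edits):
  hdfbz → hdwbz (sub f→w @3)
  hdwbz → hdwb (del z @5)
Edit distance = 2.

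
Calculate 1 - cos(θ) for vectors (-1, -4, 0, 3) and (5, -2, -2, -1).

With u = (-1, -4, 0, 3), v = (5, -2, -2, -1):
u·v = (-1)·5 + (-4)·(-2) + 0·(-2) + 3·(-1) = (-5) + 8 + 0 + (-3) = 0.
|u| = √((-1)² + (-4)² + 0² + 3²) = √26, |v| = √(5² + (-2)² + (-2)² + (-1)²) = √34, so |u||v| = √(26·34) = √884.
cos θ = (u·v)/(|u||v|) = 0/√884 = 0
Cosine distance = 1 - cos θ = 1 - 0 = 1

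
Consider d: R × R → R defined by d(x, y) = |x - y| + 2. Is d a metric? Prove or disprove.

No. d fails identity of indiscernibles (specifically d(x,x) = 0): d(0, 0) = |0 - 0| + 2 = 0 + 2 = 2 ≠ 0.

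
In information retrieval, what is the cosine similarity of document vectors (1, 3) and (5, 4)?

With u = (1, 3), v = (5, 4):
u·v = 1·5 + 3·4 = 5 + 12 = 17.
|u| = √(1² + 3²) = √10, |v| = √(5² + 4²) = √41, so |u||v| = √(10·41) = √410.
cos θ = (u·v)/(|u||v|) = 17/√410 ≈ 0.8396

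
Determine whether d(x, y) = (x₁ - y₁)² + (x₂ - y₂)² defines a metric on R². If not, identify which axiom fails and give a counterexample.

No. The squared Euclidean distance fails the triangle inequality. Counterexample: x = (0, 0), y = (5, 3), z = (10, 6). d(x,z) = 10² + 6² = 136, but d(x,y) + d(y,z) = (5² + 3²) + (5² + 3²) = 34 + 34 = 68. Since 136 > 68, the triangle inequality is violated. (Note: √d, the ordinary Euclidean distance, IS a metric.)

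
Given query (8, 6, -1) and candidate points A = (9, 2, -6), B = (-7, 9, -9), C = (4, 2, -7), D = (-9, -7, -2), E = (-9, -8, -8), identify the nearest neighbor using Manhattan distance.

Distances: d(A) = 10, d(B) = 26, d(C) = 14, d(D) = 31, d(E) = 38. Nearest: A = (9, 2, -6) with distance 10.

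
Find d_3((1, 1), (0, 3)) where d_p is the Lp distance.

(Σ|x_i - y_i|^3)^(1/3) = (|1 - 0|^3 + |1 - 3|^3)^(1/3)
= (1^3 + 2^3)^(1/3) = (1 + 8)^(1/3) = (9)^(1/3) ≈ 2.0801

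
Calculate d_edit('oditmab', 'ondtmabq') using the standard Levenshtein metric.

Let D[i][j] be the edit distance between the first i characters of 'oditmab' and the first j characters of 'ondtmabq', with D[i][0] = i, D[0][j] = j, and D[i][j] = D[i-1][j-1] if the characters match, else 1 + min(D[i-1][j], D[i][j-1], D[i-1][j-1]). Filling the table (rows: prefixes of 'oditmab', columns: prefixes of 'ondtmabq'):
     ε  o  n  d  t  m  a  b  q
  ε  0  1  2  3  4  5  6  7  8
  o  1  0  1  2  3  4  5  6  7
  d  2  1  1  1  2  3  4  5  6
  i  3  2  2  2  2  3  4  5  6
  t  4  3  3  3  2  3  4  5  6
  m  5  4  4  4  3  2  3  4  5
  a  6  5  5  5  4  3  2  3  4
  b  7  6  6  6  5  4  3  2  3
The bottom-right entry gives D[7][8] = 3, so no sequence of fewer than 3 edits works. Backtracking through the table gives one optimal edit sequence (3 edits):
  oditmab → onitmab (sub d→n @2)
  onitmab → ondtmab (sub i→d @3)
  ondtmab → ondtmabq (ins q @8)
Edit distance = 3.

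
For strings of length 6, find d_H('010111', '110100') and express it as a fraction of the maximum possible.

Differing positions: 1, 5, 6. Hamming distance = 3. The maximum possible Hamming distance for length-6 strings is 6, so d_H/6 = 3/6 = 0.5.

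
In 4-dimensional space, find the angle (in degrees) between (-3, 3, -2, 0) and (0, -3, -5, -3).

With u = (-3, 3, -2, 0), v = (0, -3, -5, -3):
u·v = (-3)·0 + 3·(-3) + (-2)·(-5) + 0·(-3) = 0 + (-9) + 10 + 0 = 1.
|u| = √((-3)² + 3² + (-2)² + 0²) = √22, |v| = √(0² + (-3)² + (-5)² + (-3)²) = √43, so |u||v| = √(22·43) = √946.
cos θ = (u·v)/(|u||v|) = 1/√946 ≈ 0.032513
θ = arccos(0.032513) ≈ 88.14°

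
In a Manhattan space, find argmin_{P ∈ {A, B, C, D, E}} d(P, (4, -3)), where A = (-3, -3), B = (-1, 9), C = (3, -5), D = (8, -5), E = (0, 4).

Distances: d(A) = 7, d(B) = 17, d(C) = 3, d(D) = 6, d(E) = 11. Nearest: C = (3, -5) with distance 3.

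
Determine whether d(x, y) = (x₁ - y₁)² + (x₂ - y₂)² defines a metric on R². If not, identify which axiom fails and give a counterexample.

No. The squared Euclidean distance fails the triangle inequality. Counterexample: x = (0, 0), y = (2, 5), z = (4, 10). d(x,z) = 4² + 10² = 116, but d(x,y) + d(y,z) = (2² + 5²) + (2² + 5²) = 29 + 29 = 58. Since 116 > 58, the triangle inequality is violated. (Note: √d, the ordinary Euclidean distance, IS a metric.)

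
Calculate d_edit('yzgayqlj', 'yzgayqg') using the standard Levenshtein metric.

Let D[i][j] be the edit distance between the first i characters of 'yzgayqlj' and the first j characters of 'yzgayqg', with D[i][0] = i, D[0][j] = j, and D[i][j] = D[i-1][j-1] if the characters match, else 1 + min(D[i-1][j], D[i][j-1], D[i-1][j-1]). Filling the table (rows: prefixes of 'yzgayqlj', columns: prefixes of 'yzgayqg'):
     ε  y  z  g  a  y  q  g
  ε  0  1  2  3  4  5  6  7
  y  1  0  1  2  3  4  5  6
  z  2  1  0  1  2  3  4  5
  g  3  2  1  0  1  2  3  4
  a  4  3  2  1  0  1  2  3
  y  5  4  3  2  1  0  1  2
  q  6  5  4  3  2  1  0  1
  l  7  6  5  4  3  2  1  1
  j  8  7  6  5  4  3  2  2
The bottom-right entry gives D[8][7] = 2, so no sequence of fewer than 2 edits works. Backtracking through the table gives one optimal edit sequence (2 edits):
  yzgayqlj → yzgayqj (del l @7)
  yzgayqj → yzgayqg (sub j→g @7)
Edit distance = 2.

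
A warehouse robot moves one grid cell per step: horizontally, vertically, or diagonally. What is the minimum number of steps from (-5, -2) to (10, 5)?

max(|x_i - y_i|) = max(|-5 - 10|, |-2 - 5|) = max(15, 7) = 15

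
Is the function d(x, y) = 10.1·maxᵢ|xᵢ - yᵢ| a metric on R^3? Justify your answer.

Yes. The L∞ (Chebyshev) norm induces a metric on R^3, and multiplying a metric by a positive constant 10.1 > 0 preserves all four axioms: non-negativity (10.1·||x-y|| ≥ 0), identity (10.1·||x-y|| = 0 ⟺ ||x-y|| = 0 ⟺ x = y), symmetry (||x-y|| = ||y-x||), and the triangle inequality (10.1·||x-z|| ≤ 10.1·||x-y|| + 10.1·||y-z||). So d is a metric.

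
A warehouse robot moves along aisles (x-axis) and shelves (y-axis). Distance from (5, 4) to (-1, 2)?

Σ|x_i - y_i| = |5 - (-1)| + |4 - 2| = 6 + 2 = 8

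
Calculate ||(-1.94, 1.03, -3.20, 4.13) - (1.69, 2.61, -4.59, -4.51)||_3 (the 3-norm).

(Σ|x_i - y_i|^3)^(1/3) = (|-1.94 - 1.69|^3 + |1.03 - 2.61|^3 + |-3.2 - (-4.59)|^3 + |4.13 - (-4.51)|^3)^(1/3)
= (3.63^3 + 1.58^3 + 1.39^3 + 8.64^3)^(1/3) ≈ (47.8321 + 3.9443 + 2.6856 + 644.9725)^(1/3) = (699.4345)^(1/3) ≈ 8.8766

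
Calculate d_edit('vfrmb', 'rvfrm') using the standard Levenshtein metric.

Let D[i][j] be the edit distance between the first i characters of 'vfrmb' and the first j characters of 'rvfrm', with D[i][0] = i, D[0][j] = j, and D[i][j] = D[i-1][j-1] if the characters match, else 1 + min(D[i-1][j], D[i][j-1], D[i-1][j-1]). Filling the table (rows: prefixes of 'vfrmb', columns: prefixes of 'rvfrm'):
     ε  r  v  f  r  m
  ε  0  1  2  3  4  5
  v  1  1  1  2  3  4
  f  2  2  2  1  2  3
  r  3  2  3  2  1  2
  m  4  3  3  3  2  1
  b  5  4  4  4  3  2
The bottom-right entry gives D[5][5] = 2, so no sequence of fewer than 2 edits works. Backtracking through the table gives one optimal edit sequence (2 edits):
  vfrmb → rvfrmb (ins r @1)
  rvfrmb → rvfrm (del b @6)
Edit distance = 2.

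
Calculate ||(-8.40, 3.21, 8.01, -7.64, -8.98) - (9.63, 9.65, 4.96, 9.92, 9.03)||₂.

√(Σ(x_i - y_i)²) = √((-8.4 - 9.63)² + (3.21 - 9.65)² + (8.01 - 4.96)² + (-7.64 - 9.92)² + (-8.98 - 9.03)²)
= √((-18.03)² + (-6.44)² + 3.05² + (-17.56)² + (-18.01)²) = √(325.0809 + 41.4736 + 9.3025 + 308.3536 + 324.3601) = √1008.5707 ≈ 31.758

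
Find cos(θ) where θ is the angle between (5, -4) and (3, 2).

With u = (5, -4), v = (3, 2):
u·v = 5·3 + (-4)·2 = 15 + (-8) = 7.
|u| = √(5² + (-4)²) = √41, |v| = √(3² + 2²) = √13, so |u||v| = √(41·13) = √533.
cos θ = (u·v)/(|u||v|) = 7/√533 ≈ 0.3032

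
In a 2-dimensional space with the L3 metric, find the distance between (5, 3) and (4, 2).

(Σ|x_i - y_i|^3)^(1/3) = (|5 - 4|^3 + |3 - 2|^3)^(1/3)
= (1^3 + 1^3)^(1/3) = (1 + 1)^(1/3) = (2)^(1/3) ≈ 1.2599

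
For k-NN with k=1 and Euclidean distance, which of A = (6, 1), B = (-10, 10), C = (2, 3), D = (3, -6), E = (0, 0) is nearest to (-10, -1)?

Distances: d(A) ≈ 16.1245, d(B) = 11, d(C) ≈ 12.6491, d(D) ≈ 13.9284, d(E) ≈ 10.0499. Nearest: E = (0, 0) with distance 10.0499.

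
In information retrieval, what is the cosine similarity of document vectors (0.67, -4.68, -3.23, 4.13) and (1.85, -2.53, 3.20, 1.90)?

With u = (0.67, -4.68, -3.23, 4.13), v = (1.85, -2.53, 3.20, 1.90):
u·v = 0.67·1.85 + (-4.68)·(-2.53) + (-3.23)·3.2 + 4.13·1.9 = 1.2395 + 11.8404 + (-10.336) + 7.847 = 10.5909.
|u| = √(0.67² + (-4.68)² + (-3.23)² + 4.13²) = √(0.4489 + 21.9024 + 10.4329 + 17.0569) = √49.8411, |v| = √(1.85² + (-2.53)² + 3.2² + 1.9²) = √(3.4225 + 6.4009 + 10.24 + 3.61) = √23.6734.
cos θ = (u·v)/(|u||v|) = 10.5909/(√49.8411·√23.6734) ≈ 0.3083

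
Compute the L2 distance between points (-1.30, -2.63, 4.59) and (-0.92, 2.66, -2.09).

(Σ|x_i - y_i|^2)^(1/2) = (|-1.3 - (-0.92)|^2 + |-2.63 - 2.66|^2 + |4.59 - (-2.09)|^2)^(1/2)
= (0.38^2 + 5.29^2 + 6.68^2)^(1/2) = (0.1444 + 27.9841 + 44.6224)^(1/2) = (72.7509)^(1/2) ≈ 8.5294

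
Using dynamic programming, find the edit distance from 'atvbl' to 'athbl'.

Let D[i][j] be the edit distance between the first i characters of 'atvbl' and the first j characters of 'athbl', with D[i][0] = i, D[0][j] = j, and D[i][j] = D[i-1][j-1] if the characters match, else 1 + min(D[i-1][j], D[i][j-1], D[i-1][j-1]). Filling the table (rows: prefixes of 'atvbl', columns: prefixes of 'athbl'):
     ε  a  t  h  b  l
  ε  0  1  2  3  4  5
  a  1  0  1  2  3  4
  t  2  1  0  1  2  3
  v  3  2  1  1  2  3
  b  4  3  2  2  1  2
  l  5  4  3  3  2  1
The bottom-right entry gives D[5][5] = 1, so no sequence of fewer than 1 edit works. Backtracking through the table gives one optimal edit sequence (1 edit):
  atvbl → athbl (sub v→h @3)
Edit distance = 1.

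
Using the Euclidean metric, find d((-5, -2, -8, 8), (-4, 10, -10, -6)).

√(Σ(x_i - y_i)²) = √((-5 - (-4))² + (-2 - 10)² + (-8 - (-10))² + (8 - (-6))²)
= √((-1)² + (-12)² + 2² + 14²) = √(1 + 144 + 4 + 196) = √345 ≈ 18.5742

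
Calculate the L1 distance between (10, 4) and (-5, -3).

Σ|x_i - y_i| = |10 - (-5)| + |4 - (-3)| = 15 + 7 = 22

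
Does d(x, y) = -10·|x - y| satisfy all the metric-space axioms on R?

No. With c = -10 < 0, d fails non-negativity: d(8, 17) = -10·|8 - 17| = -10·9 = -90 < 0.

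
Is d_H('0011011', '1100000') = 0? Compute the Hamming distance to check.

Differing positions: 1, 2, 3, 4, 6, 7. Hamming distance = 6, so the claim that d_H = 0 is false.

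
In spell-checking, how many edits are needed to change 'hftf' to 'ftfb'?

Let D[i][j] be the edit distance between the first i characters of 'hftf' and the first j characters of 'ftfb', with D[i][0] = i, D[0][j] = j, and D[i][j] = D[i-1][j-1] if the characters match, else 1 + min(D[i-1][j], D[i][j-1], D[i-1][j-1]). Filling the table (rows: prefixes of 'hftf', columns: prefixes of 'ftfb'):
     ε  f  t  f  b
  ε  0  1  2  3  4
  h  1  1  2  3  4
  f  2  1  2  2  3
  t  3  2  1  2  3
  f  4  3  2  1  2
The bottom-right entry gives D[4][4] = 2, so no sequence of fewer than 2 edits works. Backtracking through the table gives one optimal edit sequence (2 edits):
  hftf → ftf (del h @1)
  ftf → ftfb (ins b @4)
Edit distance = 2.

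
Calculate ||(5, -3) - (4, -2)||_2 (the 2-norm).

(Σ|x_i - y_i|^2)^(1/2) = (|5 - 4|^2 + |-3 - (-2)|^2)^(1/2)
= (1^2 + 1^2)^(1/2) = (1 + 1)^(1/2) = (2)^(1/2) ≈ 1.4142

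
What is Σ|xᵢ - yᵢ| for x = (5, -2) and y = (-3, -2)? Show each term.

Σ|x_i - y_i| = |5 - (-3)| + |-2 - (-2)| = 8 + 0 = 8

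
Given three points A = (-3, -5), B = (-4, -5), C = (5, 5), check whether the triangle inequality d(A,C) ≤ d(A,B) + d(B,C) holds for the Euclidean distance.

d(A,B) = √(1² + 0²) = √1 = 1, d(B,C) = √(9² + 10²) = √181 ≈ 13.4536, d(A,C) = √(8² + 10²) = √164 ≈ 12.8062.
d(A,C) ≈ 12.8062 ≤ 1 + 13.4536 = 14.4536. Triangle inequality is satisfied.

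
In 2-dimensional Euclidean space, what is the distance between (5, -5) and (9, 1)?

√(Σ(x_i - y_i)²) = √((5 - 9)² + (-5 - 1)²)
= √((-4)² + (-6)²) = √(16 + 36) = √52 ≈ 7.2111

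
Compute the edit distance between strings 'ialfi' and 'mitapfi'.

Let D[i][j] be the edit distance between the first i characters of 'ialfi' and the first j characters of 'mitapfi', with D[i][0] = i, D[0][j] = j, and D[i][j] = D[i-1][j-1] if the characters match, else 1 + min(D[i-1][j], D[i][j-1], D[i-1][j-1]). Filling the table (rows: prefixes of 'ialfi', columns: prefixes of 'mitapfi'):
     ε  m  i  t  a  p  f  i
  ε  0  1  2  3  4  5  6  7
  i  1  1  1  2  3  4  5  6
  a  2  2  2  2  2  3  4  5
  l  3  3  3  3  3  3  4  5
  f  4  4  4  4  4  4  3  4
  i  5  5  4  5  5  5  4  3
The bottom-right entry gives D[5][7] = 3, so no sequence of fewer than 3 edits works. Backtracking through the table gives one optimal edit sequence (3 edits):
  ialfi → mialfi (ins m @1)
  mialfi → mitalfi (ins t @3)
  mitalfi → mitapfi (sub l→p @5)
Edit distance = 3.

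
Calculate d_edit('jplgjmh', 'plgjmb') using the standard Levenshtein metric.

Let D[i][j] be the edit distance between the first i characters of 'jplgjmh' and the first j characters of 'plgjmb', with D[i][0] = i, D[0][j] = j, and D[i][j] = D[i-1][j-1] if the characters match, else 1 + min(D[i-1][j], D[i][j-1], D[i-1][j-1]). Filling the table (rows: prefixes of 'jplgjmh', columns: prefixes of 'plgjmb'):
     ε  p  l  g  j  m  b
  ε  0  1  2  3  4  5  6
  j  1  1  2  3  3  4  5
  p  2  1  2  3  4  4  5
  l  3  2  1  2  3  4  5
  g  4  3  2  1  2  3  4
  j  5  4  3  2  1  2  3
  m  6  5  4  3  2  1  2
  h  7  6  5  4  3  2  2
The bottom-right entry gives D[7][6] = 2, so no sequence of fewer than 2 edits works. Backtracking through the table gives one optimal edit sequence (2 edits):
  jplgjmh → plgjmh (del j @1)
  plgjmh → plgjmb (sub h→b @6)
Edit distance = 2.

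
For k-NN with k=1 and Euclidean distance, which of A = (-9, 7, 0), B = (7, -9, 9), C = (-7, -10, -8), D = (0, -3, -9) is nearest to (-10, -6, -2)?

Distances: d(A) ≈ 13.1909, d(B) ≈ 20.4695, d(C) ≈ 7.8102, d(D) ≈ 12.5698. Nearest: C = (-7, -10, -8) with distance 7.8102.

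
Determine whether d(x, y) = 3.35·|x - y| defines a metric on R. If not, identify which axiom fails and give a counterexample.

Yes. Since |x - y| is a metric on R and 3.35 > 0, the positive scalar multiple 3.35·|x - y| is also a metric: scaling by a positive constant preserves non-negativity, identity (d=0 ⟺ |x-y|=0 ⟺ x=y), symmetry, and the triangle inequality.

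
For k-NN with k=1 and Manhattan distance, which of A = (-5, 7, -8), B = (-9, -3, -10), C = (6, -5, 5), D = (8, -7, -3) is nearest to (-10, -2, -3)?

Distances: d(A) = 19, d(B) = 9, d(C) = 27, d(D) = 23. Nearest: B = (-9, -3, -10) with distance 9.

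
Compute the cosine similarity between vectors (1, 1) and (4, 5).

With u = (1, 1), v = (4, 5):
u·v = 1·4 + 1·5 = 4 + 5 = 9.
|u| = √(1² + 1²) = √2, |v| = √(4² + 5²) = √41, so |u||v| = √(2·41) = √82.
cos θ = (u·v)/(|u||v|) = 9/√82 ≈ 0.9939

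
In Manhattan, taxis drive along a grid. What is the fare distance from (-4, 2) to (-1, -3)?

Σ|x_i - y_i| = |-4 - (-1)| + |2 - (-3)| = 3 + 5 = 8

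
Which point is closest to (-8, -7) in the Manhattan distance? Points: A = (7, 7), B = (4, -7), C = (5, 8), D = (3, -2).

Distances: d(A) = 29, d(B) = 12, d(C) = 28, d(D) = 16. Nearest: B = (4, -7) with distance 12.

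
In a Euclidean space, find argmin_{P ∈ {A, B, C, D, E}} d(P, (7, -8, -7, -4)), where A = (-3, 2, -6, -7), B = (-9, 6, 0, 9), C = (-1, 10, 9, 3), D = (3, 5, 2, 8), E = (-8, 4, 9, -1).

Distances: d(A) ≈ 14.4914, d(B) ≈ 25.8844, d(C) ≈ 26.3249, d(D) ≈ 20.2485, d(E) ≈ 25.1794. Nearest: A = (-3, 2, -6, -7) with distance 14.4914.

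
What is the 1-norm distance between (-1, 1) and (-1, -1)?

Σ|x_i - y_i| = |-1 - (-1)| + |1 - (-1)| = 0 + 2 = 2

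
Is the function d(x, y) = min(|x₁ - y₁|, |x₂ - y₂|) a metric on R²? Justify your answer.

No. d fails identity of indiscernibles: take x = (-4, 0) and y = (-4, 4). Then d(x,y) = min(|-4 - (-4)|, |0 - 4|) = min(0, 4) = 0, yet x ≠ y.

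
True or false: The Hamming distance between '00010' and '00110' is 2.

Differing positions: 3. Hamming distance = 1, so the claim that d_H = 2 is false.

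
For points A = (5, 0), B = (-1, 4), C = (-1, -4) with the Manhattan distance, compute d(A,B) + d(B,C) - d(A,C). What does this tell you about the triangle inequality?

d(A,B) = 6 + 4 = 10, d(B,C) = 0 + 8 = 8, d(A,C) = 6 + 4 = 10.
d(A,B) + d(B,C) - d(A,C) = 10 + 8 - 10 = 18 - 10 = 8. This is ≥ 0, so the triangle inequality holds for these points.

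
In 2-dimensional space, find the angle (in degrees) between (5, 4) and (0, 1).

With u = (5, 4), v = (0, 1):
u·v = 5·0 + 4·1 = 0 + 4 = 4.
|u| = √(5² + 4²) = √41, |v| = √(0² + 1²) = √1, so |u||v| = √(41·1) = √41.
cos θ = (u·v)/(|u||v|) = 4/√41 ≈ 0.624695
θ = arccos(0.624695) ≈ 51.34°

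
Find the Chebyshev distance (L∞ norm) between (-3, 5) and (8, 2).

max(|x_i - y_i|) = max(|-3 - 8|, |5 - 2|) = max(11, 3) = 11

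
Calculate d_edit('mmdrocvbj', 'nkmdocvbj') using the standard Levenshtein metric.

Let D[i][j] be the edit distance between the first i characters of 'mmdrocvbj' and the first j characters of 'nkmdocvbj', with D[i][0] = i, D[0][j] = j, and D[i][j] = D[i-1][j-1] if the characters match, else 1 + min(D[i-1][j], D[i][j-1], D[i-1][j-1]). Filling the table (rows: prefixes of 'mmdrocvbj', columns: prefixes of 'nkmdocvbj'):
     ε  n  k  m  d  o  c  v  b  j
  ε  0  1  2  3  4  5  6  7  8  9
  m  1  1  2  2  3  4  5  6  7  8
  m  2  2  2  2  3  4  5  6  7  8
  d  3  3  3  3  2  3  4  5  6  7
  r  4  4  4  4  3  3  4  5  6  7
  o  5  5  5  5  4  3  4  5  6  7
  c  6  6  6  6  5  4  3  4  5  6
  v  7  7  7  7  6  5  4  3  4  5
  b  8  8  8  8  7  6  5  4  3  4
  j  9  9  9  9  8  7  6  5  4  3
The bottom-right entry gives D[9][9] = 3, so no sequence of fewer than 3 edits works. Backtracking through the table gives one optimal edit sequence (3 edits):
  mmdrocvbj → nmmdrocvbj (ins n @1)
  nmmdrocvbj → nkmdrocvbj (sub m→k @2)
  nkmdrocvbj → nkmdocvbj (del r @5)
Edit distance = 3.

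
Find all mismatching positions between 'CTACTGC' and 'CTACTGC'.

Differing positions: none. Hamming distance = 0.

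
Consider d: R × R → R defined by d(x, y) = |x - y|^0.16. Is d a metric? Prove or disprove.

Yes. With 0 < p = 0.16 ≤ 1, d(x,y) = |x-y|^0.16 is a metric on R. Non-negativity and symmetry are immediate; |x-y|^0.16 = 0 ⟺ |x-y| = 0 ⟺ x = y. For the triangle inequality, the function t ↦ t^0.16 is subadditive on [0,∞) when p ≤ 1, so |x-z|^0.16 ≤ (|x-y| + |y-z|)^0.16 ≤ |x-y|^0.16 + |y-z|^0.16.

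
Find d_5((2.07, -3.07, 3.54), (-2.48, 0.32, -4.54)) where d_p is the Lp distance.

(Σ|x_i - y_i|^5)^(1/5) = (|2.07 - (-2.48)|^5 + |-3.07 - 0.32|^5 + |3.54 - (-4.54)|^5)^(1/5)
= (4.55^5 + 3.39^5 + 8.08^5)^(1/5) ≈ (1950.1005 + 447.7117 + 34439.4973)^(1/5) = (36837.3095)^(1/5) ≈ 8.1895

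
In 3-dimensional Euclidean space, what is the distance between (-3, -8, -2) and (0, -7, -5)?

√(Σ(x_i - y_i)²) = √((-3 - 0)² + (-8 - (-7))² + (-2 - (-5))²)
= √((-3)² + (-1)² + 3²) = √(9 + 1 + 9) = √19 ≈ 4.3589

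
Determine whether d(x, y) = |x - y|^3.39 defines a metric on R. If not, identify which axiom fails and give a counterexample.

No. d(x,y) = |x-y|^3.39 fails the triangle inequality since p = 3.39 > 1. Counterexample: x = -3, y = 1, z = 2. d(x,z) = |-3 - 2|^3.39 = 5^3.39 ≈ 234.1576, but d(x,y) + d(y,z) = 4^3.39 + 1^3.39 ≈ 109.8964 + 1 = 110.8964. Since 234.1576 > 110.8964, the triangle inequality is violated.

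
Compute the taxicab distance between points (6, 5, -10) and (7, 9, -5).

Σ|x_i - y_i| = |6 - 7| + |5 - 9| + |-10 - (-5)| = 1 + 4 + 5 = 10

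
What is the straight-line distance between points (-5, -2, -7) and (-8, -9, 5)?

√(Σ(x_i - y_i)²) = √((-5 - (-8))² + (-2 - (-9))² + (-7 - 5)²)
= √(3² + 7² + (-12)²) = √(9 + 49 + 144) = √202 ≈ 14.2127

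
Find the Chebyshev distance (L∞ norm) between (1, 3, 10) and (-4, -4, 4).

max(|x_i - y_i|) = max(|1 - (-4)|, |3 - (-4)|, |10 - 4|) = max(5, 7, 6) = 7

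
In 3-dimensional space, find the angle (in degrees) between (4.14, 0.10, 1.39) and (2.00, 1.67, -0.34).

With u = (4.14, 0.10, 1.39), v = (2.00, 1.67, -0.34):
u·v = 4.14·2 + 0.1·1.67 + 1.39·(-0.34) = 8.28 + 0.167 + (-0.4726) = 7.9744.
|u| = √(4.14² + 0.1² + 1.39²) = √(17.1396 + 0.01 + 1.9321) = √19.0817, |v| = √(2² + 1.67² + (-0.34)²) = √(4 + 2.7889 + 0.1156) = √6.9045.
cos θ = (u·v)/(|u||v|) = 7.9744/(√19.0817·√6.9045) ≈ 0.694742
θ = arccos(0.694742) ≈ 45.99°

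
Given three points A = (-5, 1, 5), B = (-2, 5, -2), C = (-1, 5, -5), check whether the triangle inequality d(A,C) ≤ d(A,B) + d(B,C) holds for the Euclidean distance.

d(A,B) = √(3² + 4² + 7²) = √74 ≈ 8.6023, d(B,C) = √(1² + 0² + 3²) = √10 ≈ 3.1623, d(A,C) = √(4² + 4² + 10²) = √132 ≈ 11.4891.
d(A,C) ≈ 11.4891 ≤ 8.6023 + 3.1623 = 11.7646. Triangle inequality is satisfied.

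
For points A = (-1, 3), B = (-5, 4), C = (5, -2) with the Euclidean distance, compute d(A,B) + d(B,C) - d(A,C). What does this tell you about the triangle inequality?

d(A,B) = √(4² + 1²) = √17 ≈ 4.1231, d(B,C) = √(10² + 6²) = √136 ≈ 11.6619, d(A,C) = √(6² + 5²) = √61 ≈ 7.8102.
d(A,B) + d(B,C) - d(A,C) = 4.1231 + 11.6619 - 7.8102 = 15.785 - 7.8102 = 7.9748 (to 4 decimal places). This is ≥ 0, so the triangle inequality holds for these points.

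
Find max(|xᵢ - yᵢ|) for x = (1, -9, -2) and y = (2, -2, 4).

max(|x_i - y_i|) = max(|1 - 2|, |-9 - (-2)|, |-2 - 4|) = max(1, 7, 6) = 7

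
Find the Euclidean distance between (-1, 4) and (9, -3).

√(Σ(x_i - y_i)²) = √((-1 - 9)² + (4 - (-3))²)
= √((-10)² + 7²) = √(100 + 49) = √149 ≈ 12.2066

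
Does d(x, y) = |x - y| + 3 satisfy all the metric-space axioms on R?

No. d fails identity of indiscernibles (specifically d(x,x) = 0): d(-1, -1) = |-1 - (-1)| + 3 = 0 + 3 = 3 ≠ 0.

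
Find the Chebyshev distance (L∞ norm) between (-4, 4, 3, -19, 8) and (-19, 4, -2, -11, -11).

max(|x_i - y_i|) = max(|-4 - (-19)|, |4 - 4|, |3 - (-2)|, |-19 - (-11)|, |8 - (-11)|) = max(15, 0, 5, 8, 19) = 19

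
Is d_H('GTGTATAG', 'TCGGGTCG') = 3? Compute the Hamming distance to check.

Differing positions: 1, 2, 4, 5, 7. Hamming distance = 5, so the claim that d_H = 3 is false.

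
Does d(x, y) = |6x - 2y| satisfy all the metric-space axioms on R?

No. d fails symmetry: d(4, 3) = |6·4 - 2·3| = |18| = 18, but d(3, 4) = |6·3 - 2·4| = |10| = 10. Since 18 ≠ 10, d(x,y) ≠ d(y,x) in general.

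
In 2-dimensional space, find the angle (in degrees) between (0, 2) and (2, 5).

With u = (0, 2), v = (2, 5):
u·v = 0·2 + 2·5 = 0 + 10 = 10.
|u| = √(0² + 2²) = √4, |v| = √(2² + 5²) = √29, so |u||v| = √(4·29) = √116.
cos θ = (u·v)/(|u||v|) = 10/√116 ≈ 0.928477
θ = arccos(0.928477) ≈ 21.8°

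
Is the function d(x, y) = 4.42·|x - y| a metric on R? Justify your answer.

Yes. Since |x - y| is a metric on R and 4.42 > 0, the positive scalar multiple 4.42·|x - y| is also a metric: scaling by a positive constant preserves non-negativity, identity (d=0 ⟺ |x-y|=0 ⟺ x=y), symmetry, and the triangle inequality.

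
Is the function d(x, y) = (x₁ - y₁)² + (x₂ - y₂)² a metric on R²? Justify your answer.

No. The squared Euclidean distance fails the triangle inequality. Counterexample: x = (0, 0), y = (3, 1), z = (6, 2). d(x,z) = 6² + 2² = 40, but d(x,y) + d(y,z) = (3² + 1²) + (3² + 1²) = 10 + 10 = 20. Since 40 > 20, the triangle inequality is violated. (Note: √d, the ordinary Euclidean distance, IS a metric.)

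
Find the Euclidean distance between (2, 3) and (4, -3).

√(Σ(x_i - y_i)²) = √((2 - 4)² + (3 - (-3))²)
= √((-2)² + 6²) = √(4 + 36) = √40 ≈ 6.3246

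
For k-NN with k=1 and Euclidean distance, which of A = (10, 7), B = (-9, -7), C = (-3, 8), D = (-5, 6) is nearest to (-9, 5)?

Distances: d(A) ≈ 19.105, d(B) = 12, d(C) ≈ 6.7082, d(D) ≈ 4.1231. Nearest: D = (-5, 6) with distance 4.1231.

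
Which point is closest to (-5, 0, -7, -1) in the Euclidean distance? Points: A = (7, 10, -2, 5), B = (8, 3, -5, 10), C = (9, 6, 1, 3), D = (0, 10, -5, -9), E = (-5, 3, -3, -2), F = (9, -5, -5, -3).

Distances: d(A) ≈ 17.4642, d(B) ≈ 17.4069, d(C) ≈ 17.6635, d(D) ≈ 13.8924, d(E) ≈ 5.099, d(F) ≈ 15.1327. Nearest: E = (-5, 3, -3, -2) with distance 5.099.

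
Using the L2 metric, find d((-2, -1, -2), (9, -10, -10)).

√(Σ(x_i - y_i)²) = √((-2 - 9)² + (-1 - (-10))² + (-2 - (-10))²)
= √((-11)² + 9² + 8²) = √(121 + 81 + 64) = √266 ≈ 16.3095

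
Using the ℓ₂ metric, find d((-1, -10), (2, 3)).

√(Σ(x_i - y_i)²) = √((-1 - 2)² + (-10 - 3)²)
= √((-3)² + (-13)²) = √(9 + 169) = √178 ≈ 13.3417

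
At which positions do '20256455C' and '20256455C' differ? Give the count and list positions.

Differing positions: none. Hamming distance = 0.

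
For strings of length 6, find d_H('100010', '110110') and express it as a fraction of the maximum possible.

Differing positions: 2, 4. Hamming distance = 2. The maximum possible Hamming distance for length-6 strings is 6, so d_H/6 = 2/6 ≈ 0.3333.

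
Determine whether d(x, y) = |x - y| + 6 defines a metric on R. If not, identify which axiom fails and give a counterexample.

No. d fails identity of indiscernibles (specifically d(x,x) = 0): d(0, 0) = |0 - 0| + 6 = 0 + 6 = 6 ≠ 0.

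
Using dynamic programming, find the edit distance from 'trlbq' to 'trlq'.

Let D[i][j] be the edit distance between the first i characters of 'trlbq' and the first j characters of 'trlq', with D[i][0] = i, D[0][j] = j, and D[i][j] = D[i-1][j-1] if the characters match, else 1 + min(D[i-1][j], D[i][j-1], D[i-1][j-1]). Filling the table (rows: prefixes of 'trlbq', columns: prefixes of 'trlq'):
     ε  t  r  l  q
  ε  0  1  2  3  4
  t  1  0  1  2  3
  r  2  1  0  1  2
  l  3  2  1  0  1
  b  4  3  2  1  1
  q  5  4  3  2  1
The bottom-right entry gives D[5][4] = 1, so no sequence of fewer than 1 edit works. Backtracking through the table gives one optimal edit sequence (1 edit):
  trlbq → trlq (del b @4)
Edit distance = 1.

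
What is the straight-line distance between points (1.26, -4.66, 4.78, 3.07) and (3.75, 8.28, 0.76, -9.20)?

√(Σ(x_i - y_i)²) = √((1.26 - 3.75)² + (-4.66 - 8.28)² + (4.78 - 0.76)² + (3.07 - (-9.2))²)
= √((-2.49)² + (-12.94)² + 4.02² + 12.27²) = √(6.2001 + 167.4436 + 16.1604 + 150.5529) = √340.357 ≈ 18.4488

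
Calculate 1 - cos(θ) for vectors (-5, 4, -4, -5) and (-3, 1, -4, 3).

With u = (-5, 4, -4, -5), v = (-3, 1, -4, 3):
u·v = (-5)·(-3) + 4·1 + (-4)·(-4) + (-5)·3 = 15 + 4 + 16 + (-15) = 20.
|u| = √((-5)² + 4² + (-4)² + (-5)²) = √82, |v| = √((-3)² + 1² + (-4)² + 3²) = √35, so |u||v| = √(82·35) = √2870.
cos θ = (u·v)/(|u||v|) = 20/√2870 ≈ 0.3733
Cosine distance = 1 - cos θ ≈ 1 - 0.3733 = 0.6267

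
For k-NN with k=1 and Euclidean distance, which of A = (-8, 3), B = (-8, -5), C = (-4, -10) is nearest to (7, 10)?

Distances: d(A) ≈ 16.5529, d(B) ≈ 21.2132, d(C) ≈ 22.8254. Nearest: A = (-8, 3) with distance 16.5529.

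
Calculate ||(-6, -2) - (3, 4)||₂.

√(Σ(x_i - y_i)²) = √((-6 - 3)² + (-2 - 4)²)
= √((-9)² + (-6)²) = √(81 + 36) = √117 ≈ 10.8167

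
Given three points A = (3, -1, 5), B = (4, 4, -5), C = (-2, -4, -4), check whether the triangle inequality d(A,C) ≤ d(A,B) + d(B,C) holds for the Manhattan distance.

d(A,B) = 1 + 5 + 10 = 16, d(B,C) = 6 + 8 + 1 = 15, d(A,C) = 5 + 3 + 9 = 17.
d(A,C) = 17 ≤ 16 + 15 = 31. Triangle inequality is satisfied.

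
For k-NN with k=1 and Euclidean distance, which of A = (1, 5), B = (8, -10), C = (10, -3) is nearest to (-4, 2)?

Distances: d(A) ≈ 5.831, d(B) ≈ 16.9706, d(C) ≈ 14.8661. Nearest: A = (1, 5) with distance 5.831.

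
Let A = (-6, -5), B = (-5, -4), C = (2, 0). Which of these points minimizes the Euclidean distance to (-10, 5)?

Distances: d(A) ≈ 10.7703, d(B) ≈ 10.2956, d(C) = 13. Nearest: B = (-5, -4) with distance 10.2956.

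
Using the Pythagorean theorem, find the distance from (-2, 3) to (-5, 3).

√(Σ(x_i - y_i)²) = √((-2 - (-5))² + (3 - 3)²)
= √(3² + 0²) = √(9 + 0) = √9 = 3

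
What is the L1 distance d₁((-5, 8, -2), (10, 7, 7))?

Σ|x_i - y_i| = |-5 - 10| + |8 - 7| + |-2 - 7| = 15 + 1 + 9 = 25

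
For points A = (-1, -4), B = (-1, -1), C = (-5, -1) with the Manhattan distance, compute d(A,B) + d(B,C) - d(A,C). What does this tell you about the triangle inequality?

d(A,B) = 0 + 3 = 3, d(B,C) = 4 + 0 = 4, d(A,C) = 4 + 3 = 7.
d(A,B) + d(B,C) - d(A,C) = 3 + 4 - 7 = 7 - 7 = 0. This is ≥ 0, so the triangle inequality holds for these points.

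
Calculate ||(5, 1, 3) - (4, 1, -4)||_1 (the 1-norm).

Σ|x_i - y_i| = |5 - 4| + |1 - 1| + |3 - (-4)| = 1 + 0 + 7 = 8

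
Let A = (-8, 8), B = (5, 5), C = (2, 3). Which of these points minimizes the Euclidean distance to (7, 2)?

Distances: d(A) ≈ 16.1555, d(B) ≈ 3.6056, d(C) ≈ 5.099. Nearest: B = (5, 5) with distance 3.6056.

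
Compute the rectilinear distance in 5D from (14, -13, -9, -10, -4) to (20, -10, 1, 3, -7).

Σ|x_i - y_i| = |14 - 20| + |-13 - (-10)| + |-9 - 1| + |-10 - 3| + |-4 - (-7)| = 6 + 3 + 10 + 13 + 3 = 35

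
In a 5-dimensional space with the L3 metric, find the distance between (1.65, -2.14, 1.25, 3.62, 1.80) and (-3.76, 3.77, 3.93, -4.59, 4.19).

(Σ|x_i - y_i|^3)^(1/3) = (|1.65 - (-3.76)|^3 + |-2.14 - 3.77|^3 + |1.25 - 3.93|^3 + |3.62 - (-4.59)|^3 + |1.8 - 4.19|^3)^(1/3)
= (5.41^3 + 5.91^3 + 2.68^3 + 8.21^3 + 2.39^3)^(1/3) ≈ (158.3404 + 206.4251 + 19.2488 + 553.3877 + 13.6519)^(1/3) = (951.0539)^(1/3) ≈ 9.8341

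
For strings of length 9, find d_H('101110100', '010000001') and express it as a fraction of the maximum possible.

Differing positions: 1, 2, 3, 4, 5, 7, 9. Hamming distance = 7. The maximum possible Hamming distance for length-9 strings is 9, so d_H/9 = 7/9 ≈ 0.7778.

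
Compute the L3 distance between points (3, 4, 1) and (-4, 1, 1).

(Σ|x_i - y_i|^3)^(1/3) = (|3 - (-4)|^3 + |4 - 1|^3 + |1 - 1|^3)^(1/3)
= (7^3 + 3^3 + 0^3)^(1/3) = (343 + 27 + 0)^(1/3) = (370)^(1/3) ≈ 7.1791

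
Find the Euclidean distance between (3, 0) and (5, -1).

√(Σ(x_i - y_i)²) = √((3 - 5)² + (0 - (-1))²)
= √((-2)² + 1²) = √(4 + 1) = √5 ≈ 2.2361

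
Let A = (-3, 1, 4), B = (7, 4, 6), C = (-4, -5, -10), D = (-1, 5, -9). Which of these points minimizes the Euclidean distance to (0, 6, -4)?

Distances: d(A) ≈ 9.8995, d(B) ≈ 12.3693, d(C) ≈ 13.1529, d(D) ≈ 5.1962. Nearest: D = (-1, 5, -9) with distance 5.1962.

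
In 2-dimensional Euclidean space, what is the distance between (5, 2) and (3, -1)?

√(Σ(x_i - y_i)²) = √((5 - 3)² + (2 - (-1))²)
= √(2² + 3²) = √(4 + 9) = √13 ≈ 3.6056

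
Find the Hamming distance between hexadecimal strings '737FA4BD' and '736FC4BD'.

Differing positions: 3, 5. Hamming distance = 2.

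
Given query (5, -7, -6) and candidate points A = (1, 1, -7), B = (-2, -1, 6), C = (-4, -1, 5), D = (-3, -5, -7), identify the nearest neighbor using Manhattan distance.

Distances: d(A) = 13, d(B) = 25, d(C) = 26, d(D) = 11. Nearest: D = (-3, -5, -7) with distance 11.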